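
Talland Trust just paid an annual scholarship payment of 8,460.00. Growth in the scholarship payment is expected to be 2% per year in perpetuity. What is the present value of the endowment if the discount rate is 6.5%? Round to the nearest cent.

191760.00

D₁ = D₀ × (1 + g) = 8,460.00 × 1.02 = 8,629.2000
Growing perpetuity: P = D₁ / (r − g) = 8,629.2000 / (0.065 − 0.02) = 191,760.00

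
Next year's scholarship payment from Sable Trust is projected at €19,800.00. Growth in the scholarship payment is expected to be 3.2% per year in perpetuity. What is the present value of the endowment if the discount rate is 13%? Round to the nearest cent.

Growing perpetuity: P = D₁ / (r − g) = €19,800.0000 / (0.13 − 0.032) = €202,040.82

€202040.82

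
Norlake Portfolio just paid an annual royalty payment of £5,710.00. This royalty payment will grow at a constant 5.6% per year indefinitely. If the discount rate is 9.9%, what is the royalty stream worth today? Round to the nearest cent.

£140226.98

D₁ = D₀ × (1 + g) = £5,710.00 × 1.056 = £6,029.7600
Growing perpetuity: P = D₁ / (r − g) = £6,029.7600 / (0.099 − 0.056) = £140,226.98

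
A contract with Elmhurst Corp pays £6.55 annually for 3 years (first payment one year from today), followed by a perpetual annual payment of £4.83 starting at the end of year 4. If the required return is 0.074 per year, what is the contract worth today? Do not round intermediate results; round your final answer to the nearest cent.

£69.75

PV of 3-year annuity: £6.55 × [1 − (1+0.074)^−3] / 0.074 = 17.06442
Perpetuity value at year 3: £4.83 / 0.074 = 65.27027
PV of perpetuity: 65.27027 / (1+0.074)^3 = 52.68689
Total PV = 17.06442 + 52.68689 = 69.75131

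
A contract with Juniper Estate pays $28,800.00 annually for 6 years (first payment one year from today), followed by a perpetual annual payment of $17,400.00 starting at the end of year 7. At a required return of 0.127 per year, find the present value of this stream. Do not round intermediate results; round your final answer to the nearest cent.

$182963.23

PV of 6-year annuity: $28,800.00 × [1 − (1+0.127)^−6] / 0.127 = 116097.73918
Perpetuity value at year 6: $17,400.00 / 0.127 = 137007.87402
PV of perpetuity: 137007.87402 / (1+0.127)^6 = 66865.48993
Total PV = 116097.73918 + 66865.48993 = 182963.22911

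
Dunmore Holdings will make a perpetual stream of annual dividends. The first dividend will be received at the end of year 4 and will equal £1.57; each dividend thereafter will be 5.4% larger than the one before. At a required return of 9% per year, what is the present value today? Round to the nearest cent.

£33.68

Value at end of year 3: C₁ / (r − g) = £1.57 / (0.09 − 0.054) = £43.6111
Discount to today: PV = £43.6111 / (1 + 0.09)^3 = £43.6111 / 1.295029 = £33.68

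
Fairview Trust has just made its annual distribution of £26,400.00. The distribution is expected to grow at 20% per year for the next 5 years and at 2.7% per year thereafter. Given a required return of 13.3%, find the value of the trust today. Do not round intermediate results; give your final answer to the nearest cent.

D_1 = 31680.00000
D_2 = 38016.00000
D_3 = 45619.20000
D_4 = 54743.04000
D_5 = 65691.64800
Terminal value at year 5: TV = D_5×(1+g_2)/(r−g_2) = 67465.32250/0.106 = 636465.30657
P_0 = D_1/(1+r)^1 + D_2/(1+r)^2 + D_3/(1+r)^3 + D_4/(1+r)^4 + D_5/(1+r)^5 + TV/(1+r)^5
    = 27961.16505 + 29614.64965 + 31365.91314 + 33220.73766 + 35185.24730 + 340898.57523 = 498246.28803

£498246.29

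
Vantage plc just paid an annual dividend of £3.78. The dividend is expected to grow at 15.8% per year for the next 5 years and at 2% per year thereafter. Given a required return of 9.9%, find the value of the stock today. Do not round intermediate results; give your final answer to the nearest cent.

£85.56

D_1 = 4.37724
D_2 = 5.06884
D_3 = 5.86972
D_4 = 6.79714
D_5 = 7.87108
Terminal value at year 5: TV = D_5×(1+g_2)/(r−g_2) = 8.02851/0.079 = 101.62667
P_0 = D_1/(1+r)^1 + D_2/(1+r)^2 + D_3/(1+r)^3 + D_4/(1+r)^4 + D_5/(1+r)^5 + TV/(1+r)^5
    = 3.98293 + 4.19675 + 4.42206 + 4.65946 + 4.90960 + 63.38978 = 85.56057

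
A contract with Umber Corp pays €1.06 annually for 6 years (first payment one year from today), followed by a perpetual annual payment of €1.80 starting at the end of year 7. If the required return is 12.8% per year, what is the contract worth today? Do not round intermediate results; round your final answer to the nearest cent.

€11.09

PV of 6-year annuity: €1.06 × [1 − (1+0.128)^−6] / 0.128 = 4.26111
Perpetuity value at year 6: €1.80 / 0.128 = 14.06250
PV of perpetuity: 14.06250 / (1+0.128)^6 = 6.82665
Total PV = 4.26111 + 6.82665 = 11.08776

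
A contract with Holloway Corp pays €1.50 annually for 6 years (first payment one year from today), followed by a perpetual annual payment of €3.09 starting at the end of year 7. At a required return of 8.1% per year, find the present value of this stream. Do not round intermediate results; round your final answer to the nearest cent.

PV of 6-year annuity: €1.50 × [1 − (1+0.081)^−6] / 0.081 = 6.91333
Perpetuity value at year 6: €3.09 / 0.081 = 38.14815
PV of perpetuity: 38.14815 / (1+0.081)^6 = 23.90668
Total PV = 6.91333 + 23.90668 = 30.82001

€30.82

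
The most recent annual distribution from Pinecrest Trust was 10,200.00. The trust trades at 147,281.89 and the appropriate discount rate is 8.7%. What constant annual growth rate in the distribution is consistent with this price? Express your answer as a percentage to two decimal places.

P = D₀(1+g)/(r−g) ⇒ P(r−g) = D₀(1+g) ⇒ g(P+D₀) = P·r − D₀
g = (P·r − D₀)/(P + D₀) = (147,281.89×0.087 − 10,200.00) / (147,281.89 + 10,200.00) = 0.016596

1.66%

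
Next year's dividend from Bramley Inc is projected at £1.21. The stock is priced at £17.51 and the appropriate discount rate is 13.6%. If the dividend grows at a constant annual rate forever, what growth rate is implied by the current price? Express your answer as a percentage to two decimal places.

P = D₁/(r−g) ⇒ g = r − D₁/P = 0.136 − £1.21/£17.51 = 0.066897

6.69%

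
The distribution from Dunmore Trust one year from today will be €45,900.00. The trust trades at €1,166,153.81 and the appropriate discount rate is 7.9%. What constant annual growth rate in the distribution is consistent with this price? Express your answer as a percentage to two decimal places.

3.96%

P = D₁/(r−g) ⇒ g = r − D₁/P = 0.079 − €45,900.00/€1,166,153.81 = 0.039640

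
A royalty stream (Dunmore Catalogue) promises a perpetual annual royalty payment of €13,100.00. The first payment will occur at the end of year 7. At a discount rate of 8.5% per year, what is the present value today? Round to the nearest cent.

Value at end of year 6: C / r = €13,100.00 / 0.085 = €154,117.6471
Discount to today: PV = €154,117.6471 / (1 + 0.085)^6 = €154,117.6471 / 1.631468 = €94,465.66

€94465.66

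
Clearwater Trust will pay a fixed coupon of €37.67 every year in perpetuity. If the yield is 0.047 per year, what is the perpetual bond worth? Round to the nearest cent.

€801.49

Level perpetuity: PV = C / r = €37.67 / 0.047 = €801.49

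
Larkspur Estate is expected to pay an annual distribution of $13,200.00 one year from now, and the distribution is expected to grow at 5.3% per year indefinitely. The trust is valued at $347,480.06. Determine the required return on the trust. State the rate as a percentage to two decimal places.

9.10%

P = D₁/(r − g) ⇒ r = D₁/P + g = $13,200.0000/$347,480.06 + 0.053 = 0.037988 + 0.053 = 0.090988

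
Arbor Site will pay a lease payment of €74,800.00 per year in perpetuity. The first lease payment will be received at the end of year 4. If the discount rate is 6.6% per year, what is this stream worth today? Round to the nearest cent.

Value at end of year 3: C / r = €74,800.00 / 0.066 = €1,133,333.3333
Discount to today: PV = €1,133,333.3333 / (1 + 0.066)^3 = €1,133,333.3333 / 1.211355 = €935,591.03

€935591.03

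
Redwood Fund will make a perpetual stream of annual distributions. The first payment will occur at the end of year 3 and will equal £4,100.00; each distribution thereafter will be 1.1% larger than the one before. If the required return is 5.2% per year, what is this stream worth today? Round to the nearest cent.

Value at end of year 2: C₁ / (r − g) = £4,100.00 / (0.052 − 0.011) = £100,000.0000
Discount to today: PV = £100,000.0000 / (1 + 0.052)^2 = £100,000.0000 / 1.106704 = £90,358.40

£90358.40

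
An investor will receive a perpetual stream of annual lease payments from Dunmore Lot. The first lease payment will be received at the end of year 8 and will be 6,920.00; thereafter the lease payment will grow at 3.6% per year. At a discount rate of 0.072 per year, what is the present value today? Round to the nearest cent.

118151.73

Value at end of year 7: C₁ / (r − g) = 6,920.00 / (0.072 − 0.036) = 192,222.2222
Discount to today: PV = 192,222.2222 / (1 + 0.072)^7 = 192,222.2222 / 1.626910 = 118,151.73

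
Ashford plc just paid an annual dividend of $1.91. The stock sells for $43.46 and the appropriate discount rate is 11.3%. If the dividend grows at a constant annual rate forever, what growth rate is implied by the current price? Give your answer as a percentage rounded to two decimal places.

P = D₀(1+g)/(r−g) ⇒ P(r−g) = D₀(1+g) ⇒ g(P+D₀) = P·r − D₀
g = (P·r − D₀)/(P + D₀) = ($43.46×0.113 − $1.91) / ($43.46 + $1.91) = 0.066145

6.61%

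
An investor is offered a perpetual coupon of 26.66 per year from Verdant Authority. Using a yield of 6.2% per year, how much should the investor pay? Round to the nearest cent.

Level perpetuity: PV = C / r = 26.66 / 0.062 = 430.00

430.00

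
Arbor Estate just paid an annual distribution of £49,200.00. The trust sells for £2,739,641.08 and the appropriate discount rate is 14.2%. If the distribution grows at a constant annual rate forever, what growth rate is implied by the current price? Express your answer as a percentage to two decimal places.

12.19%

P = D₀(1+g)/(r−g) ⇒ P(r−g) = D₀(1+g) ⇒ g(P+D₀) = P·r − D₀
g = (P·r − D₀)/(P + D₀) = (£2,739,641.08×0.142 − £49,200.00) / (£2,739,641.08 + £49,200.00) = 0.121853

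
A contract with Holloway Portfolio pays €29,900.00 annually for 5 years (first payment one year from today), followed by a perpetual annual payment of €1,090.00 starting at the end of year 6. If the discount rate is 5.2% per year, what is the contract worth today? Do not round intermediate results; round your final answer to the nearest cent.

€145007.17

PV of 5-year annuity: €29,900.00 × [1 − (1+0.052)^−5] / 0.052 = 128738.78286
Perpetuity value at year 5: €1,090.00 / 0.052 = 20961.53846
PV of perpetuity: 20961.53846 / (1+0.052)^5 = 16268.38551
Total PV = 128738.78286 + 16268.38551 = 145007.16837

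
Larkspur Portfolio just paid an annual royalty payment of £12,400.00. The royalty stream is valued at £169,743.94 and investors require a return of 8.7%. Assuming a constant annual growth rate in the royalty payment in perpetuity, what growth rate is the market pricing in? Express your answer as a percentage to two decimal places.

1.30%

P = D₀(1+g)/(r−g) ⇒ P(r−g) = D₀(1+g) ⇒ g(P+D₀) = P·r − D₀
g = (P·r − D₀)/(P + D₀) = (£169,743.94×0.087 − £12,400.00) / (£169,743.94 + £12,400.00) = 0.012999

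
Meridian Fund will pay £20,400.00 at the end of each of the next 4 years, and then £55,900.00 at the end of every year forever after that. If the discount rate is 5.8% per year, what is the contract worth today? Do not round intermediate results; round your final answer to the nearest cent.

£840216.40

PV of 4-year annuity: £20,400.00 × [1 − (1+0.058)^−4] / 0.058 = 71013.09156
Perpetuity value at year 4: £55,900.00 / 0.058 = 963793.10345
PV of perpetuity: 963793.10345 / (1+0.058)^4 = 769203.30844
Total PV = 71013.09156 + 769203.30844 = 840216.40000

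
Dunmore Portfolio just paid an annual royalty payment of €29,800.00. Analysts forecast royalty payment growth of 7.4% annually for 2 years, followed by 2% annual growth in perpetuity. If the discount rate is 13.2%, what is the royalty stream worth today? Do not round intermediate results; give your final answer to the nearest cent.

D_1 = 32005.20000
D_2 = 34373.58480
Terminal value at year 2: TV = D_2×(1+g_2)/(r−g_2) = 35061.05650/0.112 = 313045.14729
P_0 = D_1/(1+r)^1 + D_2/(1+r)^2 + TV/(1+r)^2
    = 28273.14488 + 26824.52085 + 244294.74341 = 299392.40914

€299392.41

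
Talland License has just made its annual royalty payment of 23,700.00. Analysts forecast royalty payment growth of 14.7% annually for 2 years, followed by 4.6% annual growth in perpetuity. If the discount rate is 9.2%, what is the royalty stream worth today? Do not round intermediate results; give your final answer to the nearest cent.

D_1 = 27183.90000
D_2 = 31179.93330
Terminal value at year 2: TV = D_2×(1+g_2)/(r−g_2) = 32614.21023/0.046 = 709004.57026
P_0 = D_1/(1+r)^1 + D_2/(1+r)^2 + TV/(1+r)^2
    = 24893.68132 + 26147.48395 + 594571.04806 = 645612.21333

645612.21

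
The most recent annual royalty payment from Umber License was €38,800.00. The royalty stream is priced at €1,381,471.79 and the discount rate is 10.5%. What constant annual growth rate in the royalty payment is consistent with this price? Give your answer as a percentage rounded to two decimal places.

P = D₀(1+g)/(r−g) ⇒ P(r−g) = D₀(1+g) ⇒ g(P+D₀) = P·r − D₀
g = (P·r − D₀)/(P + D₀) = (€1,381,471.79×0.105 − €38,800.00) / (€1,381,471.79 + €38,800.00) = 0.074813

7.48%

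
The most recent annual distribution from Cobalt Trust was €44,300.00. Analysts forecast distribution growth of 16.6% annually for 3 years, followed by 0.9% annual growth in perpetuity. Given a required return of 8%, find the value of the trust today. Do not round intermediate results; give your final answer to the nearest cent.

D_1 = 51653.80000
D_2 = 60228.33080
D_3 = 70226.23371
Terminal value at year 3: TV = D_3×(1+g_2)/(r−g_2) = 70858.26982/0.071 = 998003.80023
P_0 = D_1/(1+r)^1 + D_2/(1+r)^2 + D_3/(1+r)^3 + TV/(1+r)^3
    = 47827.59259 + 51636.08608 + 55747.84849 + 792247.59328 = 947459.12044

€947459.12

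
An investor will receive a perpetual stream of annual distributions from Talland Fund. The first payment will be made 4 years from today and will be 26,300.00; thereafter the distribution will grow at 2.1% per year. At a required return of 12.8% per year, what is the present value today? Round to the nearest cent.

171255.56

Value at end of year 3: C₁ / (r − g) = 26,300.00 / (0.128 − 0.021) = 245,794.3925
Discount to today: PV = 245,794.3925 / (1 + 0.128)^3 = 245,794.3925 / 1.435249 = 171,255.56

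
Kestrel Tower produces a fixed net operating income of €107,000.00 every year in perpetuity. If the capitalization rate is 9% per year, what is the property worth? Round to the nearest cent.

€1188888.89

Level perpetuity: PV = C / r = €107,000.00 / 0.09 = €1,188,888.89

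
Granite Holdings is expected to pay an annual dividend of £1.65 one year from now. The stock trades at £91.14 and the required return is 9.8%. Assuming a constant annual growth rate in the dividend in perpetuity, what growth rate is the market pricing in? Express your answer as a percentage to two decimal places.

7.99%

P = D₁/(r−g) ⇒ g = r − D₁/P = 0.098 − £1.65/£91.14 = 0.079896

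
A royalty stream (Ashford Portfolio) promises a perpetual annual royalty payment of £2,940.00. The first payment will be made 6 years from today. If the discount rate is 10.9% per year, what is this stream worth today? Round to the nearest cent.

£16079.15

Value at end of year 5: C / r = £2,940.00 / 0.109 = £26,972.4771
Discount to today: PV = £26,972.4771 / (1 + 0.109)^5 = £26,972.4771 / 1.677481 = £16,079.15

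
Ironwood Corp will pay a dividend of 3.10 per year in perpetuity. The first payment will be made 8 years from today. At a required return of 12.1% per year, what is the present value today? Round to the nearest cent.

Value at end of year 7: C / r = 3.10 / 0.121 = 25.6198
Discount to today: PV = 25.6198 / (1 + 0.121)^7 = 25.6198 / 2.224535 = 11.52

11.52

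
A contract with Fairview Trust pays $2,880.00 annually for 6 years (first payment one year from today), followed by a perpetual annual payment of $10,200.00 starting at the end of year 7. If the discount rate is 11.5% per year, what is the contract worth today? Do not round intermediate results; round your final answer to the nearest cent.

$58169.10

PV of 6-year annuity: $2,880.00 × [1 − (1+0.115)^−6] / 0.115 = 12010.44682
Perpetuity value at year 6: $10,200.00 / 0.115 = 88695.65217
PV of perpetuity: 88695.65217 / (1+0.115)^6 = 46158.65304
Total PV = 12010.44682 + 46158.65304 = 58169.09985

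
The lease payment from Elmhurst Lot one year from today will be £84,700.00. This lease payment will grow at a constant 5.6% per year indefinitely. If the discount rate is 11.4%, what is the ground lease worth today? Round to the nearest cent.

£1460344.83

Growing perpetuity: P = D₁ / (r − g) = £84,700.0000 / (0.114 − 0.056) = £1,460,344.83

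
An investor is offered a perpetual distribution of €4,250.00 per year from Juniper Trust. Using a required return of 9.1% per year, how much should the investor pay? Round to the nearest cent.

€46703.30

Level perpetuity: PV = C / r = €4,250.00 / 0.091 = €46,703.30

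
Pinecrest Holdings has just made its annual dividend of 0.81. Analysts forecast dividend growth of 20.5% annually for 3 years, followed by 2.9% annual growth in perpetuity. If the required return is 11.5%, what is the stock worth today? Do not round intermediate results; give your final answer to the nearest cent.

D_1 = 0.97605
D_2 = 1.17614
D_3 = 1.41725
Terminal value at year 3: TV = D_3×(1+g_2)/(r−g_2) = 1.45835/0.086 = 16.95755
P_0 = D_1/(1+r)^1 + D_2/(1+r)^2 + D_3/(1+r)^3 + TV/(1+r)^3
    = 0.87538 + 0.94604 + 1.02240 + 12.23316 = 15.07698

15.08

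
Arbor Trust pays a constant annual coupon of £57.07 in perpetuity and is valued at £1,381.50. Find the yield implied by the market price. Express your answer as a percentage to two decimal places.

P = C/r ⇒ r = C/P = £57.07/£1,381.50 = 0.041310

4.13%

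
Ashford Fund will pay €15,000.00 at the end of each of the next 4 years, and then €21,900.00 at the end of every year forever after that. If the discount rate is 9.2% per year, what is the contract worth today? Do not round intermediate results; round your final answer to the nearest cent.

€215787.19

PV of 4-year annuity: €15,000.00 × [1 − (1+0.092)^−4] / 0.092 = 48383.22988
Perpetuity value at year 4: €21,900.00 / 0.092 = 238043.47826
PV of perpetuity: 238043.47826 / (1+0.092)^4 = 167403.96264
Total PV = 48383.22988 + 167403.96264 = 215787.19252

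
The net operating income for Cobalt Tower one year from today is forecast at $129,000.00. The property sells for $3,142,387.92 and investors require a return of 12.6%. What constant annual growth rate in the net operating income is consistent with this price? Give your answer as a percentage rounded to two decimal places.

8.49%

P = D₁/(r−g) ⇒ g = r − D₁/P = 0.126 − $129,000.00/$3,142,387.92 = 0.084948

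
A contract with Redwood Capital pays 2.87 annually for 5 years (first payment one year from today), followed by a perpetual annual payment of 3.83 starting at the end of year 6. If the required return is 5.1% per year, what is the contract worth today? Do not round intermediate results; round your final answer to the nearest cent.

PV of 5-year annuity: 2.87 × [1 − (1+0.051)^−5] / 0.051 = 12.39132
Perpetuity value at year 5: 3.83 / 0.051 = 75.09804
PV of perpetuity: 75.09804 / (1+0.051)^5 = 58.56188
Total PV = 12.39132 + 58.56188 = 70.95321

70.95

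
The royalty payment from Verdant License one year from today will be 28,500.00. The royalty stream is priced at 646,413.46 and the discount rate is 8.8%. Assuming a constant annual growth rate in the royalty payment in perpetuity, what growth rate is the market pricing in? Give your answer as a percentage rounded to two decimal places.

P = D₁/(r−g) ⇒ g = r − D₁/P = 0.088 − 28,500.00/646,413.46 = 0.043911

4.39%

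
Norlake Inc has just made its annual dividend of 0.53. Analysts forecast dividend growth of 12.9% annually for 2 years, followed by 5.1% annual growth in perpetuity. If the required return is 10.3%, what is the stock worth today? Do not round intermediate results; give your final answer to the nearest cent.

12.32

D_1 = 0.59837
D_2 = 0.67556
Terminal value at year 2: TV = D_2×(1+g_2)/(r−g_2) = 0.71001/0.052 = 13.65410
P_0 = D_1/(1+r)^1 + D_2/(1+r)^2 + TV/(1+r)^2
    = 0.54249 + 0.55528 + 11.22308 = 12.32086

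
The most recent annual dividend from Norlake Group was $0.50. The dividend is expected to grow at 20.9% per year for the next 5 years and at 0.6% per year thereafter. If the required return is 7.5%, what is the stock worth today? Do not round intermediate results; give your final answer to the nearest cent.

$16.72

D_1 = 0.60450
D_2 = 0.73084
D_3 = 0.88359
D_4 = 1.06826
D_5 = 1.29152
Terminal value at year 5: TV = D_5×(1+g_2)/(r−g_2) = 1.29927/0.069 = 18.83000
P_0 = D_1/(1+r)^1 + D_2/(1+r)^2 + D_3/(1+r)^3 + D_4/(1+r)^4 + D_5/(1+r)^5 + TV/(1+r)^5
    = 0.56233 + 0.63242 + 0.71125 + 0.79991 + 0.89962 + 13.11620 = 16.72173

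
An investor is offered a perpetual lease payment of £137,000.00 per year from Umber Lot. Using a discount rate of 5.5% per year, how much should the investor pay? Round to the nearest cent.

Level perpetuity: PV = C / r = £137,000.00 / 0.055 = £2,490,909.09

£2490909.09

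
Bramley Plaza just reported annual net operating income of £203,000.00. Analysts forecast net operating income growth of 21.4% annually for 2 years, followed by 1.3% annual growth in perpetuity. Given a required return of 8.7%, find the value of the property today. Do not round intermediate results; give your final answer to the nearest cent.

£3946111.24

D_1 = 246442.00000
D_2 = 299180.58800
Terminal value at year 2: TV = D_2×(1+g_2)/(r−g_2) = 303069.93564/0.074 = 4095539.67086
P_0 = D_1/(1+r)^1 + D_2/(1+r)^2 + TV/(1+r)^2
    = 226717.57130 + 253206.19278 + 3466187.47688 = 3946111.24096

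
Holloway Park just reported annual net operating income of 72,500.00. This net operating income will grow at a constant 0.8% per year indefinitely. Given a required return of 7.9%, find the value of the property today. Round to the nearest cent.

D₁ = D₀ × (1 + g) = 72,500.00 × 1.008 = 73,080.0000
Growing perpetuity: P = D₁ / (r − g) = 73,080.0000 / (0.079 − 0.008) = 1,029,295.77

1029295.77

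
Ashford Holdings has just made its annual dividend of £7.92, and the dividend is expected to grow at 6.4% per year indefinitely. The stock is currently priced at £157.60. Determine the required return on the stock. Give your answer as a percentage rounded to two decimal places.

D₁ = £7.92 × 1.064 = £8.4269
P = D₁/(r − g) ⇒ r = D₁/P + g = £8.4269/£157.60 + 0.064 = 0.053470 + 0.064 = 0.117470

11.75%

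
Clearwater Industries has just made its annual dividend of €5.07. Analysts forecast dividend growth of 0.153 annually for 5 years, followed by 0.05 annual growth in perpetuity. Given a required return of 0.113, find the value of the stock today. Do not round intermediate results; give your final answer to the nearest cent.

D_1 = 5.84571
D_2 = 6.74010
D_3 = 7.77134
D_4 = 8.96035
D_5 = 10.33129
Terminal value at year 5: TV = D_5×(1+g_2)/(r−g_2) = 10.84785/0.063 = 172.18814
P_0 = D_1/(1+r)^1 + D_2/(1+r)^2 + D_3/(1+r)^3 + D_4/(1+r)^4 + D_5/(1+r)^5 + TV/(1+r)^5
    = 5.25221 + 5.44097 + 5.63651 + 5.83908 + 6.04893 + 100.81553 = 129.03323

€129.03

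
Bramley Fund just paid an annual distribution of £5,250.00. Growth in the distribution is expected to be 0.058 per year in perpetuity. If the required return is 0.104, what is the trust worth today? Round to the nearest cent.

D₁ = D₀ × (1 + g) = £5,250.00 × 1.058 = £5,554.5000
Growing perpetuity: P = D₁ / (r − g) = £5,554.5000 / (0.104 − 0.058) = £120,750.00

£120750.00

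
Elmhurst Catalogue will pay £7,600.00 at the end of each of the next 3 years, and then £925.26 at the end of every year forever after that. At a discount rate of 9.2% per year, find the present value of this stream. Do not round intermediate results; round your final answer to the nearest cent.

£26892.86

PV of 3-year annuity: £7,600.00 × [1 − (1+0.092)^−3] / 0.092 = 19169.47343
Perpetuity value at year 3: £925.26 / 0.092 = 10057.17391
PV of perpetuity: 10057.17391 / (1+0.092)^3 = 7723.39142
Total PV = 19169.47343 + 7723.39142 = 26892.86484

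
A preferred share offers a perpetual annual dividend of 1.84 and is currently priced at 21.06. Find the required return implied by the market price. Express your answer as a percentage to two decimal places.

P = C/r ⇒ r = C/P = 1.84/21.06 = 0.087369

8.74%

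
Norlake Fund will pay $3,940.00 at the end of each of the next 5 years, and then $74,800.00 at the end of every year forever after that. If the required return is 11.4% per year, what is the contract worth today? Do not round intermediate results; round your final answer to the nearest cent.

PV of 5-year annuity: $3,940.00 × [1 − (1+0.114)^−5] / 0.114 = 14416.48957
Perpetuity value at year 5: $74,800.00 / 0.114 = 656140.35088
PV of perpetuity: 656140.35088 / (1+0.114)^5 = 382446.58943
Total PV = 14416.48957 + 382446.58943 = 396863.07900

$396863.08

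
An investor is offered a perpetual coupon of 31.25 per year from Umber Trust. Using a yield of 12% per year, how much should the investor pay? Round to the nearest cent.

Level perpetuity: PV = C / r = 31.25 / 0.12 = 260.42

260.42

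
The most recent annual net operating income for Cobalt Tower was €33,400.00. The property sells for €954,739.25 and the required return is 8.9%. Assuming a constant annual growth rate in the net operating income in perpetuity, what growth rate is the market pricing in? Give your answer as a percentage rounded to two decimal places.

P = D₀(1+g)/(r−g) ⇒ P(r−g) = D₀(1+g) ⇒ g(P+D₀) = P·r − D₀
g = (P·r − D₀)/(P + D₀) = (€954,739.25×0.089 − €33,400.00) / (€954,739.25 + €33,400.00) = 0.052191

5.22%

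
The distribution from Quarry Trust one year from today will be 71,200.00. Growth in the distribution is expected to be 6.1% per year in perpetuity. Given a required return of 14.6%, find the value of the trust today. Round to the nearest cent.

837647.06

Growing perpetuity: P = D₁ / (r − g) = 71,200.0000 / (0.146 − 0.061) = 837,647.06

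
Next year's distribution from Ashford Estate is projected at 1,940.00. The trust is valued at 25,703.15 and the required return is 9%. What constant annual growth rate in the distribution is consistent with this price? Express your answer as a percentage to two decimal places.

P = D₁/(r−g) ⇒ g = r − D₁/P = 0.09 − 1,940.00/25,703.15 = 0.014523

1.45%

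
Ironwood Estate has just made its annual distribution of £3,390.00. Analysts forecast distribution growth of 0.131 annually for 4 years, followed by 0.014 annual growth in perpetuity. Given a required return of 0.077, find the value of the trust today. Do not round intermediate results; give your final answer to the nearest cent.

D_1 = 3834.09000
D_2 = 4336.35579
D_3 = 4904.41840
D_4 = 5546.89721
Terminal value at year 4: TV = D_4×(1+g_2)/(r−g_2) = 5624.55377/0.063 = 89278.63126
P_0 = D_1/(1+r)^1 + D_2/(1+r)^2 + D_3/(1+r)^3 + D_4/(1+r)^4 + TV/(1+r)^4
    = 3559.97214 + 3738.46657 + 3925.91058 + 4122.75289 + 66356.68936 = 81703.79154

£81703.79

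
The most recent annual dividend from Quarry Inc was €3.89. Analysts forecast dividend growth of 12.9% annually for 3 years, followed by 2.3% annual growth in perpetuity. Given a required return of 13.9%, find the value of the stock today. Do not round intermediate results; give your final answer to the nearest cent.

D_1 = 4.39181
D_2 = 4.95835
D_3 = 5.59798
Terminal value at year 3: TV = D_3×(1+g_2)/(r−g_2) = 5.72673/0.116 = 49.36840
P_0 = D_1/(1+r)^1 + D_2/(1+r)^2 + D_3/(1+r)^3 + TV/(1+r)^3
    = 3.85585 + 3.82199 + 3.78844 + 33.41011 = 44.87639

€44.88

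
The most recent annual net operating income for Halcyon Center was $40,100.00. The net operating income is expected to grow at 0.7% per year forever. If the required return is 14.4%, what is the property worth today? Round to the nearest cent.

$294749.64

D₁ = D₀ × (1 + g) = $40,100.00 × 1.007 = $40,380.7000
Growing perpetuity: P = D₁ / (r − g) = $40,380.7000 / (0.144 − 0.007) = $294,749.64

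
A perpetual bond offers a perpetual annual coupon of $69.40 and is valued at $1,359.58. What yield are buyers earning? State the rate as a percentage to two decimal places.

P = C/r ⇒ r = C/P = $69.40/$1,359.58 = 0.051045

5.10%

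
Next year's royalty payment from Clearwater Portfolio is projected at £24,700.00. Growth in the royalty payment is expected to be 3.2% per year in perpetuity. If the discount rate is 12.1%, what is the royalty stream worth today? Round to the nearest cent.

£277528.09

Growing perpetuity: P = D₁ / (r − g) = £24,700.0000 / (0.121 − 0.032) = £277,528.09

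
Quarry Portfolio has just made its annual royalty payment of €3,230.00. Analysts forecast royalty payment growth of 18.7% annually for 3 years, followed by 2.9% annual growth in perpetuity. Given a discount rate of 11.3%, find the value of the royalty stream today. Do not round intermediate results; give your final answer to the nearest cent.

€59032.61

D_1 = 3834.01000
D_2 = 4550.96987
D_3 = 5402.00124
Terminal value at year 3: TV = D_3×(1+g_2)/(r−g_2) = 5558.65927/0.084 = 66174.51514
P_0 = D_1/(1+r)^1 + D_2/(1+r)^2 + D_3/(1+r)^3 + TV/(1+r)^3
    = 3444.75292 + 3673.78411 + 3918.04289 + 47996.02544 = 59032.60537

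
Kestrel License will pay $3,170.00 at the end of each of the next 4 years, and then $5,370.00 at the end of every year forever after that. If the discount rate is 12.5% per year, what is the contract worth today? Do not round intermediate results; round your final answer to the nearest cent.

PV of 4-year annuity: $3,170.00 × [1 − (1+0.125)^−4] / 0.125 = 9527.87685
Perpetuity value at year 4: $5,370.00 / 0.125 = 42960.00000
PV of perpetuity: 42960.00000 / (1+0.125)^4 = 26819.71651
Total PV = 9527.87685 + 26819.71651 = 36347.59335

$36347.59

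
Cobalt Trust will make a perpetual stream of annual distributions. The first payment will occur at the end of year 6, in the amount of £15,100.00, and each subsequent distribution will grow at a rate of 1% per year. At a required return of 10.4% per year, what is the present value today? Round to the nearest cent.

£97949.84

Value at end of year 5: C₁ / (r − g) = £15,100.00 / (0.104 − 0.01) = £160,638.2979
Discount to today: PV = £160,638.2979 / (1 + 0.104)^5 = £160,638.2979 / 1.640006 = £97,949.84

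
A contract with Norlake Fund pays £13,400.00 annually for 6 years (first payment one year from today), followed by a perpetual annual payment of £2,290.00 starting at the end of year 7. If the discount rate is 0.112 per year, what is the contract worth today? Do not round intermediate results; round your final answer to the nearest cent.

PV of 6-year annuity: £13,400.00 × [1 − (1+0.112)^−6] / 0.112 = 56364.08374
Perpetuity value at year 6: £2,290.00 / 0.112 = 20446.42857
PV of perpetuity: 20446.42857 / (1+0.112)^6 = 10814.05904
Total PV = 56364.08374 + 10814.05904 = 67178.14277

£67178.14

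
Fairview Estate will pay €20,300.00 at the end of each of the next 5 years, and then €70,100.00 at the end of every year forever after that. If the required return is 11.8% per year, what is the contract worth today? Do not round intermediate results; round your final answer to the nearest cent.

€413656.92

PV of 5-year annuity: €20,300.00 × [1 − (1+0.118)^−5] / 0.118 = 73540.97836
Perpetuity value at year 5: €70,100.00 / 0.118 = 594067.79661
PV of perpetuity: 594067.79661 / (1+0.118)^5 = 340115.94524
Total PV = 73540.97836 + 340115.94524 = 413656.92360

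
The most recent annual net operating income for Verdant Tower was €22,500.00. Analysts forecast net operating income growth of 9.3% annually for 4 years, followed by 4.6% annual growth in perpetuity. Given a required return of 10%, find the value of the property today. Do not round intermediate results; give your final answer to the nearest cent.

€513422.11

D_1 = 24592.50000
D_2 = 26879.60250
D_3 = 29379.40553
D_4 = 32111.69025
Terminal value at year 4: TV = D_4×(1+g_2)/(r−g_2) = 33588.82800/0.054 = 622015.33330
P_0 = D_1/(1+r)^1 + D_2/(1+r)^2 + D_3/(1+r)^3 + D_4/(1+r)^4 + TV/(1+r)^4
    = 22356.81818 + 22214.54752 + 22073.18222 + 21932.71651 + 424844.84209 = 513422.10652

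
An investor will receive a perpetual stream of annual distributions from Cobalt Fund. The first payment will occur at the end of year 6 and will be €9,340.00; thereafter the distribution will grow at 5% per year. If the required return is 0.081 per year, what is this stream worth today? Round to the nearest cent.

Value at end of year 5: C₁ / (r − g) = €9,340.00 / (0.081 − 0.05) = €301,290.3226
Discount to today: PV = €301,290.3226 / (1 + 0.081)^5 = €301,290.3226 / 1.476143 = €204,106.44

€204106.44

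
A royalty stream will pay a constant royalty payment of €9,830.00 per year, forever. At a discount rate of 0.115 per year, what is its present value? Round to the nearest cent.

€85478.26

Level perpetuity: PV = C / r = €9,830.00 / 0.115 = €85,478.26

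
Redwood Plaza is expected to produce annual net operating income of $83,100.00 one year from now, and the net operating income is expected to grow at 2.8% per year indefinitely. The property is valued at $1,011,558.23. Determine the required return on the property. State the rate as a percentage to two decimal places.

P = D₁/(r − g) ⇒ r = D₁/P + g = $83,100.0000/$1,011,558.23 + 0.028 = 0.082150 + 0.028 = 0.110150

11.02%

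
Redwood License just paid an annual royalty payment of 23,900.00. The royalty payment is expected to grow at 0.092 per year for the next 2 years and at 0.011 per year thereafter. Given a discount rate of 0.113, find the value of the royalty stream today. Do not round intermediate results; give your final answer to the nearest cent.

274491.90

D_1 = 26098.80000
D_2 = 28499.88960
Terminal value at year 2: TV = D_2×(1+g_2)/(r−g_2) = 28813.38839/0.102 = 282484.19986
P_0 = D_1/(1+r)^1 + D_2/(1+r)^2 + TV/(1+r)^2
    = 23449.05660 + 23006.62157 + 228036.21971 = 274491.89789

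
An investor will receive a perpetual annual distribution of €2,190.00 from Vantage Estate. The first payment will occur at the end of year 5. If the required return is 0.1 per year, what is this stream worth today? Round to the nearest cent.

Value at end of year 4: C / r = €2,190.00 / 0.1 = €21,900.0000
Discount to today: PV = €21,900.0000 / (1 + 0.1)^4 = €21,900.0000 / 1.464100 = €14,957.99

€14957.99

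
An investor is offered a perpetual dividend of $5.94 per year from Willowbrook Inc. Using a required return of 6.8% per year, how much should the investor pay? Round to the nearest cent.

Level perpetuity: PV = C / r = $5.94 / 0.068 = $87.35

$87.35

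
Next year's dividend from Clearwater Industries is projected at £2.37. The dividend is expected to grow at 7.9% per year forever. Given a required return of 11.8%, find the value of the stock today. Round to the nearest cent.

£60.77

Growing perpetuity: P = D₁ / (r − g) = £2.3700 / (0.118 − 0.079) = £60.77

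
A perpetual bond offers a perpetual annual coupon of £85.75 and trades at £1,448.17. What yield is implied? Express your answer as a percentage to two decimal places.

P = C/r ⇒ r = C/P = £85.75/£1,448.17 = 0.059213

5.92%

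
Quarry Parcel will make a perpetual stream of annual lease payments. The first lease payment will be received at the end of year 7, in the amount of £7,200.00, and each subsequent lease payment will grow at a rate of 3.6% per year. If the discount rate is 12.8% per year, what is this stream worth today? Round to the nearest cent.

£37991.82

Value at end of year 6: C₁ / (r − g) = £7,200.00 / (0.128 − 0.036) = £78,260.8696
Discount to today: PV = £78,260.8696 / (1 + 0.128)^6 = £78,260.8696 / 2.059940 = £37,991.82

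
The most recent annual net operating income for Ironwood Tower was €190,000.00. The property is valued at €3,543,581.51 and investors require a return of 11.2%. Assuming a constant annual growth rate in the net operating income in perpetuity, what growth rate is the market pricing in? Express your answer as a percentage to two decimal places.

5.54%

P = D₀(1+g)/(r−g) ⇒ P(r−g) = D₀(1+g) ⇒ g(P+D₀) = P·r − D₀
g = (P·r − D₀)/(P + D₀) = (€3,543,581.51×0.112 − €190,000.00) / (€3,543,581.51 + €190,000.00) = 0.055411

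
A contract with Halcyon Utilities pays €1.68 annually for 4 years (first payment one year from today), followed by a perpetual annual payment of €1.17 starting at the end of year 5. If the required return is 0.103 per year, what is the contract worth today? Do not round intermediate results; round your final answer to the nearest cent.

PV of 4-year annuity: €1.68 × [1 − (1+0.103)^−4] / 0.103 = 5.29097
Perpetuity value at year 4: €1.17 / 0.103 = 11.35922
PV of perpetuity: 11.35922 / (1+0.103)^4 = 7.67444
Total PV = 5.29097 + 7.67444 = 12.96541

€12.97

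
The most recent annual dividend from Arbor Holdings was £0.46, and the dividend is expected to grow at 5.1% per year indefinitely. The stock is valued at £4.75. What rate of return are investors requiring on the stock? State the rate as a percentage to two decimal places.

15.28%

D₁ = £0.46 × 1.051 = £0.4835
P = D₁/(r − g) ⇒ r = D₁/P + g = £0.4835/£4.75 + 0.051 = 0.101781 + 0.051 = 0.152781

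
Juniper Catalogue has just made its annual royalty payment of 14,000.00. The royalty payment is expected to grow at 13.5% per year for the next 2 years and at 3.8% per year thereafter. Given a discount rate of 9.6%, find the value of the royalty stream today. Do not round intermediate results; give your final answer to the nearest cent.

D_1 = 15890.00000
D_2 = 18035.15000
Terminal value at year 2: TV = D_2×(1+g_2)/(r−g_2) = 18720.48570/0.058 = 322766.99483
P_0 = D_1/(1+r)^1 + D_2/(1+r)^2 + TV/(1+r)^2
    = 14498.17518 + 15014.07740 + 268700.21281 = 298212.46539

298212.47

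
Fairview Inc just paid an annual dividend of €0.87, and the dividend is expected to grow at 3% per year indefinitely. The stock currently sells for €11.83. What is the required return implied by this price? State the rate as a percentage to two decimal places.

10.57%

D₁ = €0.87 × 1.03 = €0.8961
P = D₁/(r − g) ⇒ r = D₁/P + g = €0.8961/€11.83 + 0.03 = 0.075748 + 0.03 = 0.105748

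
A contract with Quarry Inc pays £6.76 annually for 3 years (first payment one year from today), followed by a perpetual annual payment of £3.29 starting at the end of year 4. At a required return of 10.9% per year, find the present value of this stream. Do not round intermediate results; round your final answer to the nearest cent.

PV of 3-year annuity: £6.76 × [1 − (1+0.109)^−3] / 0.109 = 16.54829
Perpetuity value at year 3: £3.29 / 0.109 = 30.18349
PV of perpetuity: 30.18349 / (1+0.109)^3 = 22.12966
Total PV = 16.54829 + 22.12966 = 38.67795

£38.68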